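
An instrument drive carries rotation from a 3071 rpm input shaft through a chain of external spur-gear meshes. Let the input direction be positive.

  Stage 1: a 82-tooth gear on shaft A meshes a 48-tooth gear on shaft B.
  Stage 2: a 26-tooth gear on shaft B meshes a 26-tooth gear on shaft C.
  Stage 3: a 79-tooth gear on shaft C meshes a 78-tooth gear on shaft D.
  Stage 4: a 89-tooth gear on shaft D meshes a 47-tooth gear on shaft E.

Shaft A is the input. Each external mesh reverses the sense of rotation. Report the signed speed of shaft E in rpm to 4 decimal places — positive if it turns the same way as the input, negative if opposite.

+10061.8322 rpm (same as input, |ω| = 10061.8322 rpm)

Stage 1 [82T→48T]: ω = 3071.0000×82/48 = 5246.2917 rpm, dir flips to −; running = −5246.2917
Stage 2 [26T→26T]: ω = 5246.2917×26/26 = 5246.2917 rpm, dir flips to +; running = +5246.2917
Stage 3 [79T→78T]: ω = 5246.2917×79/78 = 5313.5518 rpm, dir flips to −; running = −5313.5518
Stage 4 [89T→47T]: ω = 5313.5518×89/47 = 10061.8322 rpm, dir flips to +; running = +10061.8322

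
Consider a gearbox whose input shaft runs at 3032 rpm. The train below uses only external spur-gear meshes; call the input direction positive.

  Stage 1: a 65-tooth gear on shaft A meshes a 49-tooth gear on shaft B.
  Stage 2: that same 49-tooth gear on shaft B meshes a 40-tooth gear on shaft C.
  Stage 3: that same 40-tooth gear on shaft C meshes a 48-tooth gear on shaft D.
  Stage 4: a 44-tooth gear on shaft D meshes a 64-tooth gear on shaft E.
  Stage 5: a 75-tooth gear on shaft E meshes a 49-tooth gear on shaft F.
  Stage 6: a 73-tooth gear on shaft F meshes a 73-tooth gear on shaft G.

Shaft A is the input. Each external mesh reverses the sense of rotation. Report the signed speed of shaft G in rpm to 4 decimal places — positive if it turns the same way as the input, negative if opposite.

Stage 1 [65T→49T]: ω = 3032.0000×65/49 = 4022.0408 rpm, dir flips to −; running = −4022.0408
Stage 2 [49T→40T]: ω = 4022.0408×49/40 = 4927.0000 rpm, dir flips to +; running = +4927.0000
Stage 3 [40T→48T]: ω = 4927.0000×40/48 = 4105.8333 rpm, dir flips to −; running = −4105.8333
Stage 4 [44T→64T]: ω = 4105.8333×44/64 = 2822.7604 rpm, dir flips to +; running = +2822.7604
Stage 5 [75T→49T]: ω = 2822.7604×75/49 = 4320.5517 rpm, dir flips to −; running = −4320.5517
Stage 6 [73T→73T]: ω = 4320.5517×73/73 = 4320.5517 rpm, dir flips to +; running = +4320.5517

+4320.5517 rpm (same as input, |ω| = 4320.5517 rpm)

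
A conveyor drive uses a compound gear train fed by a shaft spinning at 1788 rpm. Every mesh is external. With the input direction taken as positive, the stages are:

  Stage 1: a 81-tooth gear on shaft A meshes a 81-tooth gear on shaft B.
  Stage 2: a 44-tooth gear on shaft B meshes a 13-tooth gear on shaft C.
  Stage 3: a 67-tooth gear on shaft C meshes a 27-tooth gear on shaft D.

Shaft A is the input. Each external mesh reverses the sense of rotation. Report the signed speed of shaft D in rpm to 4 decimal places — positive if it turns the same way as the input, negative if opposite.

Stage 1 [81T→81T]: ω = 1788.0000×81/81 = 1788.0000 rpm, dir flips to −; running = −1788.0000
Stage 2 [44T→13T]: ω = 1788.0000×44/13 = 6051.6923 rpm, dir flips to +; running = +6051.6923
Stage 3 [67T→27T]: ω = 6051.6923×67/27 = 15017.1624 rpm, dir flips to −; running = −15017.1624

-15017.1624 rpm (opposite to input, |ω| = 15017.1624 rpm)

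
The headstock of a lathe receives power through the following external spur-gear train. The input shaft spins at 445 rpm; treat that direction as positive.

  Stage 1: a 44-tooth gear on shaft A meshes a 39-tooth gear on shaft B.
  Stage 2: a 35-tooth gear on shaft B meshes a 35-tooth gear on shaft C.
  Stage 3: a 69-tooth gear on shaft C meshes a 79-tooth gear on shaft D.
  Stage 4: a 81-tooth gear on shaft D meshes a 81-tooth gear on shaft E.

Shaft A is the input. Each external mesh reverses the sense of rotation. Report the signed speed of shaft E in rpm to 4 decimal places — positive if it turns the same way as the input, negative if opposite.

+438.5005 rpm (same as input, |ω| = 438.5005 rpm)

Stage 1 [44T→39T]: ω = 445.0000×44/39 = 502.0513 rpm, dir flips to −; running = −502.0513
Stage 2 [35T→35T]: ω = 502.0513×35/35 = 502.0513 rpm, dir flips to +; running = +502.0513
Stage 3 [69T→79T]: ω = 502.0513×69/79 = 438.5005 rpm, dir flips to −; running = −438.5005
Stage 4 [81T→81T]: ω = 438.5005×81/81 = 438.5005 rpm, dir flips to +; running = +438.5005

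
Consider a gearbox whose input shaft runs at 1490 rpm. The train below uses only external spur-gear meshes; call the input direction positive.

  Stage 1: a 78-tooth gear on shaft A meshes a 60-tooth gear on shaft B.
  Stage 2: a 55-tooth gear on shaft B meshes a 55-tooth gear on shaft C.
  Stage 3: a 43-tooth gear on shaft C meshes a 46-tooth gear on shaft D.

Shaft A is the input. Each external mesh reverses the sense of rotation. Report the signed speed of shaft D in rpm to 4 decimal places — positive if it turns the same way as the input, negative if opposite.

Stage 1 [78T→60T]: ω = 1490.0000×78/60 = 1937.0000 rpm, dir flips to −; running = −1937.0000
Stage 2 [55T→55T]: ω = 1937.0000×55/55 = 1937.0000 rpm, dir flips to +; running = +1937.0000
Stage 3 [43T→46T]: ω = 1937.0000×43/46 = 1810.6739 rpm, dir flips to −; running = −1810.6739

-1810.6739 rpm (opposite to input, |ω| = 1810.6739 rpm)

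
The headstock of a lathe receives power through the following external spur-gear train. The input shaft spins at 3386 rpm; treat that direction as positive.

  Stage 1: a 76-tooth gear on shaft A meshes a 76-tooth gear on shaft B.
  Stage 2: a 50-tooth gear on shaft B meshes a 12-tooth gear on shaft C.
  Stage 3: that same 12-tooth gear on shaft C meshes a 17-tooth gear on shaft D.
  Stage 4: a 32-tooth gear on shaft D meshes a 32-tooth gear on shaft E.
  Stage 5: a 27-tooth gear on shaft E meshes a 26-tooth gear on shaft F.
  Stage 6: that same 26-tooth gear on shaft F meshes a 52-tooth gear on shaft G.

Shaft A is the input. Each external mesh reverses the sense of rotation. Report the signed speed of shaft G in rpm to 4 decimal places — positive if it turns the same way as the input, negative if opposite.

+5170.9276 rpm (same as input, |ω| = 5170.9276 rpm)

Stage 1 [76T→76T]: ω = 3386.0000×76/76 = 3386.0000 rpm, dir flips to −; running = −3386.0000
Stage 2 [50T→12T]: ω = 3386.0000×50/12 = 14108.3333 rpm, dir flips to +; running = +14108.3333
Stage 3 [12T→17T]: ω = 14108.3333×12/17 = 9958.8235 rpm, dir flips to −; running = −9958.8235
Stage 4 [32T→32T]: ω = 9958.8235×32/32 = 9958.8235 rpm, dir flips to +; running = +9958.8235
Stage 5 [27T→26T]: ω = 9958.8235×27/26 = 10341.8552 rpm, dir flips to −; running = −10341.8552
Stage 6 [26T→52T]: ω = 10341.8552×26/52 = 5170.9276 rpm, dir flips to +; running = +5170.9276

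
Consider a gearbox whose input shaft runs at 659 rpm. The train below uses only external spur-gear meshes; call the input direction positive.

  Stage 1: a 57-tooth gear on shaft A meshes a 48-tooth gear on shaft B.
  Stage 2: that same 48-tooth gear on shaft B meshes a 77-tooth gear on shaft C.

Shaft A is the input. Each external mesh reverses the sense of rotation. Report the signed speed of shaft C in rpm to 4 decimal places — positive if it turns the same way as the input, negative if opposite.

+487.8312 rpm (same as input, |ω| = 487.8312 rpm)

Stage 1 [57T→48T]: ω = 659.0000×57/48 = 782.5625 rpm, dir flips to −; running = −782.5625
Stage 2 [48T→77T]: ω = 782.5625×48/77 = 487.8312 rpm, dir flips to +; running = +487.8312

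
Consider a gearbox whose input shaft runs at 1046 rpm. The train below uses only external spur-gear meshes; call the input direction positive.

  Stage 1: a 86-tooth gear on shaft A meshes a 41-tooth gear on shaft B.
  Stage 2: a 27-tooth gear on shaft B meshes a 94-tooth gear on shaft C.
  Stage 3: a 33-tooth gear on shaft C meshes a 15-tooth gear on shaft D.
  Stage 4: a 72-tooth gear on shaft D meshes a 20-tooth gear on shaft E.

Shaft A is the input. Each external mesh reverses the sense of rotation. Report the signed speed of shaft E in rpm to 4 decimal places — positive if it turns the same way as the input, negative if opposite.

+4991.2276 rpm (same as input, |ω| = 4991.2276 rpm)

Stage 1 [86T→41T]: ω = 1046.0000×86/41 = 2194.0488 rpm, dir flips to −; running = −2194.0488
Stage 2 [27T→94T]: ω = 2194.0488×27/94 = 630.2055 rpm, dir flips to +; running = +630.2055
Stage 3 [33T→15T]: ω = 630.2055×33/15 = 1386.4521 rpm, dir flips to −; running = −1386.4521
Stage 4 [72T→20T]: ω = 1386.4521×72/20 = 4991.2276 rpm, dir flips to +; running = +4991.2276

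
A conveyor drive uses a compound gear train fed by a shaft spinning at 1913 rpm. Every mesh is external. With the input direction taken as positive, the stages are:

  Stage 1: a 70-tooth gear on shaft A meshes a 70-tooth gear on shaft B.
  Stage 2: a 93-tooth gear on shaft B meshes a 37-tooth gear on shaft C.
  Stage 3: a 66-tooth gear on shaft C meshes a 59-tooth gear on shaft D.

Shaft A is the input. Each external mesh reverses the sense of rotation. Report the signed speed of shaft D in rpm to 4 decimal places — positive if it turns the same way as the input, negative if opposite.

Stage 1 [70T→70T]: ω = 1913.0000×70/70 = 1913.0000 rpm, dir flips to −; running = −1913.0000
Stage 2 [93T→37T]: ω = 1913.0000×93/37 = 4808.3514 rpm, dir flips to +; running = +4808.3514
Stage 3 [66T→59T]: ω = 4808.3514×66/59 = 5378.8337 rpm, dir flips to −; running = −5378.8337

-5378.8337 rpm (opposite to input, |ω| = 5378.8337 rpm)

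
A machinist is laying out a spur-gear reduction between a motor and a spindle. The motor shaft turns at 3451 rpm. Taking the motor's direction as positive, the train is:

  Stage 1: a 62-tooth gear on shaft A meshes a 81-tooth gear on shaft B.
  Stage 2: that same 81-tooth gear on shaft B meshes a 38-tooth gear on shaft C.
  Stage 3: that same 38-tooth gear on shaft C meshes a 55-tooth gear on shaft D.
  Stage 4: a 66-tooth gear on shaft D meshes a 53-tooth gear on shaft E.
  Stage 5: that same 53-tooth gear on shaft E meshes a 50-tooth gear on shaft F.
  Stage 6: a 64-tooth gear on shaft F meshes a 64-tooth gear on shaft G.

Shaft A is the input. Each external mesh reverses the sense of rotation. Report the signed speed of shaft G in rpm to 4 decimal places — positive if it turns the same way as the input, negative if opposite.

+5135.0880 rpm (same as input, |ω| = 5135.0880 rpm)

Stage 1 [62T→81T]: ω = 3451.0000×62/81 = 2641.5062 rpm, dir flips to −; running = −2641.5062
Stage 2 [81T→38T]: ω = 2641.5062×81/38 = 5630.5789 rpm, dir flips to +; running = +5630.5789
Stage 3 [38T→55T]: ω = 5630.5789×38/55 = 3890.2182 rpm, dir flips to −; running = −3890.2182
Stage 4 [66T→53T]: ω = 3890.2182×66/53 = 4844.4226 rpm, dir flips to +; running = +4844.4226
Stage 5 [53T→50T]: ω = 4844.4226×53/50 = 5135.0880 rpm, dir flips to −; running = −5135.0880
Stage 6 [64T→64T]: ω = 5135.0880×64/64 = 5135.0880 rpm, dir flips to +; running = +5135.0880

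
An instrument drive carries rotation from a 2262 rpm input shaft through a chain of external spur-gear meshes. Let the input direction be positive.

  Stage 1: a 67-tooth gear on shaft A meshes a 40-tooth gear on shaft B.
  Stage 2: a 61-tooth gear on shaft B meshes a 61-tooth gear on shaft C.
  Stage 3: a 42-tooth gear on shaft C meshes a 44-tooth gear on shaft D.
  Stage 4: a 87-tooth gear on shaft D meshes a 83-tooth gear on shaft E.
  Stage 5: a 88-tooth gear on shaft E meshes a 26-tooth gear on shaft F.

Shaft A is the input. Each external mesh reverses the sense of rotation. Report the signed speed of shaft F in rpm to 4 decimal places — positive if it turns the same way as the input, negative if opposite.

-12830.8229 rpm (opposite to input, |ω| = 12830.8229 rpm)

Stage 1 [67T→40T]: ω = 2262.0000×67/40 = 3788.8500 rpm, dir flips to −; running = −3788.8500
Stage 2 [61T→61T]: ω = 3788.8500×61/61 = 3788.8500 rpm, dir flips to +; running = +3788.8500
Stage 3 [42T→44T]: ω = 3788.8500×42/44 = 3616.6295 rpm, dir flips to −; running = −3616.6295
Stage 4 [87T→83T]: ω = 3616.6295×87/83 = 3790.9249 rpm, dir flips to +; running = +3790.9249
Stage 5 [88T→26T]: ω = 3790.9249×88/26 = 12830.8229 rpm, dir flips to −; running = −12830.8229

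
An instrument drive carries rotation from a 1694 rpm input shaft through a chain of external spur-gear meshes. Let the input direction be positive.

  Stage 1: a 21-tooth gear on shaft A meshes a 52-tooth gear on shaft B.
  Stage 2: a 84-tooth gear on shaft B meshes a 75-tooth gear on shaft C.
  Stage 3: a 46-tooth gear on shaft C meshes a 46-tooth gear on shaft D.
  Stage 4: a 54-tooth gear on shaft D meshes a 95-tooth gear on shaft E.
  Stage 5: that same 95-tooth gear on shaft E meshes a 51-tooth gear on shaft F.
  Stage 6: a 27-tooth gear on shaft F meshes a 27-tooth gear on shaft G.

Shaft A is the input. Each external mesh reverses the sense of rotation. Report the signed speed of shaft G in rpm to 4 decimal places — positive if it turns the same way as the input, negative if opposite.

+811.2804 rpm (same as input, |ω| = 811.2804 rpm)

Stage 1 [21T→52T]: ω = 1694.0000×21/52 = 684.1154 rpm, dir flips to −; running = −684.1154
Stage 2 [84T→75T]: ω = 684.1154×84/75 = 766.2092 rpm, dir flips to +; running = +766.2092
Stage 3 [46T→46T]: ω = 766.2092×46/46 = 766.2092 rpm, dir flips to −; running = −766.2092
Stage 4 [54T→95T]: ω = 766.2092×54/95 = 435.5295 rpm, dir flips to +; running = +435.5295
Stage 5 [95T→51T]: ω = 435.5295×95/51 = 811.2804 rpm, dir flips to −; running = −811.2804
Stage 6 [27T→27T]: ω = 811.2804×27/27 = 811.2804 rpm, dir flips to +; running = +811.2804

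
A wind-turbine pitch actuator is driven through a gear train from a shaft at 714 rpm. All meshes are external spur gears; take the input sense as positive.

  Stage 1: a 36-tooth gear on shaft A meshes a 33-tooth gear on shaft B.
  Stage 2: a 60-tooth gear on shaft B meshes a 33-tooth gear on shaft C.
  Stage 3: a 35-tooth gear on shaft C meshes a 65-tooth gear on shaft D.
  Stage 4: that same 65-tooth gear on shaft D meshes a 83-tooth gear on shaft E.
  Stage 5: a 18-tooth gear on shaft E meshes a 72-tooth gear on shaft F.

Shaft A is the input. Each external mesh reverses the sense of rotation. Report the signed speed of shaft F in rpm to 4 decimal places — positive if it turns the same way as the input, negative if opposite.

-149.2980 rpm (opposite to input, |ω| = 149.2980 rpm)

Stage 1 [36T→33T]: ω = 714.0000×36/33 = 778.9091 rpm, dir flips to −; running = −778.9091
Stage 2 [60T→33T]: ω = 778.9091×60/33 = 1416.1983 rpm, dir flips to +; running = +1416.1983
Stage 3 [35T→65T]: ω = 1416.1983×35/65 = 762.5683 rpm, dir flips to −; running = −762.5683
Stage 4 [65T→83T]: ω = 762.5683×65/83 = 597.1921 rpm, dir flips to +; running = +597.1921
Stage 5 [18T→72T]: ω = 597.1921×18/72 = 149.2980 rpm, dir flips to −; running = −149.2980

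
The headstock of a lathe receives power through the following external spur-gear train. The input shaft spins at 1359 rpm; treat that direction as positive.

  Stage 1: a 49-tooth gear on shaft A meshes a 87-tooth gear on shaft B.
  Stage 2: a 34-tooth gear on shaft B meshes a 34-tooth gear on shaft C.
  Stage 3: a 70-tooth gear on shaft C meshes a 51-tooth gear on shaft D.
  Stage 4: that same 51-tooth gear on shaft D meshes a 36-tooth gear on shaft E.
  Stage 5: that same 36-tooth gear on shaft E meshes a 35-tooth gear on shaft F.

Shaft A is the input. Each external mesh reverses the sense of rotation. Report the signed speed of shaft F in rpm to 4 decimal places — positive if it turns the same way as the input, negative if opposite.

Stage 1 [49T→87T]: ω = 1359.0000×49/87 = 765.4138 rpm, dir flips to −; running = −765.4138
Stage 2 [34T→34T]: ω = 765.4138×34/34 = 765.4138 rpm, dir flips to +; running = +765.4138
Stage 3 [70T→51T]: ω = 765.4138×70/51 = 1050.5680 rpm, dir flips to −; running = −1050.5680
Stage 4 [51T→36T]: ω = 1050.5680×51/36 = 1488.3046 rpm, dir flips to +; running = +1488.3046
Stage 5 [36T→35T]: ω = 1488.3046×36/35 = 1530.8276 rpm, dir flips to −; running = −1530.8276

-1530.8276 rpm (opposite to input, |ω| = 1530.8276 rpm)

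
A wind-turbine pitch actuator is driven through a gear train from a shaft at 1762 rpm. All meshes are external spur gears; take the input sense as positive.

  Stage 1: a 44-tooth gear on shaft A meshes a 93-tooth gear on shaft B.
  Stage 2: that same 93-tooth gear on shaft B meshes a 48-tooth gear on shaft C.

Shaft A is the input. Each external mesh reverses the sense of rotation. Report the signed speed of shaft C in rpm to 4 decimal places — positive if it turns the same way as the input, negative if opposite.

Stage 1 [44T→93T]: ω = 1762.0000×44/93 = 833.6344 rpm, dir flips to −; running = −833.6344
Stage 2 [93T→48T]: ω = 833.6344×93/48 = 1615.1667 rpm, dir flips to +; running = +1615.1667

+1615.1667 rpm (same as input, |ω| = 1615.1667 rpm)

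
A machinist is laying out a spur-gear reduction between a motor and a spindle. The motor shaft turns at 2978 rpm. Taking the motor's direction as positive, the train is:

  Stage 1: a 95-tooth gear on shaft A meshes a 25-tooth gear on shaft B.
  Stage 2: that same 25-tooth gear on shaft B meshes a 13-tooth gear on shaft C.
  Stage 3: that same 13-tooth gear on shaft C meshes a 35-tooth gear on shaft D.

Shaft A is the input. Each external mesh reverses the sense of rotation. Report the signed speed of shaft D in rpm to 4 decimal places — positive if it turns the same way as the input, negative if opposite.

-8083.1429 rpm (opposite to input, |ω| = 8083.1429 rpm)

Stage 1 [95T→25T]: ω = 2978.0000×95/25 = 11316.4000 rpm, dir flips to −; running = −11316.4000
Stage 2 [25T→13T]: ω = 11316.4000×25/13 = 21762.3077 rpm, dir flips to +; running = +21762.3077
Stage 3 [13T→35T]: ω = 21762.3077×13/35 = 8083.1429 rpm, dir flips to −; running = −8083.1429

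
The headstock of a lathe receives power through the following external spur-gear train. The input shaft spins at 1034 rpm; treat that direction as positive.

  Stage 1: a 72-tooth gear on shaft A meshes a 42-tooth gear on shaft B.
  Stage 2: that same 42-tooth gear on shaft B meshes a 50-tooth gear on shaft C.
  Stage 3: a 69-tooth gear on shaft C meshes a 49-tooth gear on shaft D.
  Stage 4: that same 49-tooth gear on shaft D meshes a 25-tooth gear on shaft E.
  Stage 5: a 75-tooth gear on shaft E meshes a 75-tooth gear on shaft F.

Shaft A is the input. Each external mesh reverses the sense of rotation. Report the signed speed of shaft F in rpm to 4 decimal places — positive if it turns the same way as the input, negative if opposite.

Stage 1 [72T→42T]: ω = 1034.0000×72/42 = 1772.5714 rpm, dir flips to −; running = −1772.5714
Stage 2 [42T→50T]: ω = 1772.5714×42/50 = 1488.9600 rpm, dir flips to +; running = +1488.9600
Stage 3 [69T→49T]: ω = 1488.9600×69/49 = 2096.6988 rpm, dir flips to −; running = −2096.6988
Stage 4 [49T→25T]: ω = 2096.6988×49/25 = 4109.5296 rpm, dir flips to +; running = +4109.5296
Stage 5 [75T→75T]: ω = 4109.5296×75/75 = 4109.5296 rpm, dir flips to −; running = −4109.5296

-4109.5296 rpm (opposite to input, |ω| = 4109.5296 rpm)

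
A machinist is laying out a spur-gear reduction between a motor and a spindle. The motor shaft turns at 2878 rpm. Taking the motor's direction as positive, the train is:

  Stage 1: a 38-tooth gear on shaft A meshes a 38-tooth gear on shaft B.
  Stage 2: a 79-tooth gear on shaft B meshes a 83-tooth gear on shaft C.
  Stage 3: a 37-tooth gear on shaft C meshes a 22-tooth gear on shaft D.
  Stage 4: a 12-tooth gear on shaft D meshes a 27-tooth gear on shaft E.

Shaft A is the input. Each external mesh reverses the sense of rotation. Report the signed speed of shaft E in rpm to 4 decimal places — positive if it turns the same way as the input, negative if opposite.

Stage 1 [38T→38T]: ω = 2878.0000×38/38 = 2878.0000 rpm, dir flips to −; running = −2878.0000
Stage 2 [79T→83T]: ω = 2878.0000×79/83 = 2739.3012 rpm, dir flips to +; running = +2739.3012
Stage 3 [37T→22T]: ω = 2739.3012×37/22 = 4607.0066 rpm, dir flips to −; running = −4607.0066
Stage 4 [12T→27T]: ω = 4607.0066×12/27 = 2047.5585 rpm, dir flips to +; running = +2047.5585

+2047.5585 rpm (same as input, |ω| = 2047.5585 rpm)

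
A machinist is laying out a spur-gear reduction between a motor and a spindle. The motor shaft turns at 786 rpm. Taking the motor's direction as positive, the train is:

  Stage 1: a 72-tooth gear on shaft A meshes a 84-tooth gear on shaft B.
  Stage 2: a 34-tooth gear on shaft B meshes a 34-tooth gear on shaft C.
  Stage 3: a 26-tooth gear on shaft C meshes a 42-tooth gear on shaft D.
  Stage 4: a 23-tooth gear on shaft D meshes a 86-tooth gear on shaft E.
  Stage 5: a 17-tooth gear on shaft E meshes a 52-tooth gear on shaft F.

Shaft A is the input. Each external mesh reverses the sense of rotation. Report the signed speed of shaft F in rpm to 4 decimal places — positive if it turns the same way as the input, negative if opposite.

Stage 1 [72T→84T]: ω = 786.0000×72/84 = 673.7143 rpm, dir flips to −; running = −673.7143
Stage 2 [34T→34T]: ω = 673.7143×34/34 = 673.7143 rpm, dir flips to +; running = +673.7143
Stage 3 [26T→42T]: ω = 673.7143×26/42 = 417.0612 rpm, dir flips to −; running = −417.0612
Stage 4 [23T→86T]: ω = 417.0612×23/86 = 111.5396 rpm, dir flips to +; running = +111.5396
Stage 5 [17T→52T]: ω = 111.5396×17/52 = 36.4649 rpm, dir flips to −; running = −36.4649

-36.4649 rpm (opposite to input, |ω| = 36.4649 rpm)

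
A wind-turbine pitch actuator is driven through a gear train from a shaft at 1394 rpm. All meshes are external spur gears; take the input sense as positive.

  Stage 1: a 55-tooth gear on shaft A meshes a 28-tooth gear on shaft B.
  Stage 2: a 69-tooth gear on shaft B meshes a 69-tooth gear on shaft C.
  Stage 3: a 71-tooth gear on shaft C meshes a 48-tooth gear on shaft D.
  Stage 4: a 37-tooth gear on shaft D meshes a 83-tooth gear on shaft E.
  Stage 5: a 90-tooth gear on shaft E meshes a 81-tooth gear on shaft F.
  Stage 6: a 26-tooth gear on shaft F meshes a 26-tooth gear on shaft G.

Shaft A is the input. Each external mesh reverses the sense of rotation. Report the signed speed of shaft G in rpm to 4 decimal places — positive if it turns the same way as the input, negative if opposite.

+2006.1605 rpm (same as input, |ω| = 2006.1605 rpm)

Stage 1 [55T→28T]: ω = 1394.0000×55/28 = 2738.2143 rpm, dir flips to −; running = −2738.2143
Stage 2 [69T→69T]: ω = 2738.2143×69/69 = 2738.2143 rpm, dir flips to +; running = +2738.2143
Stage 3 [71T→48T]: ω = 2738.2143×71/48 = 4050.2753 rpm, dir flips to −; running = −4050.2753
Stage 4 [37T→83T]: ω = 4050.2753×37/83 = 1805.5444 rpm, dir flips to +; running = +1805.5444
Stage 5 [90T→81T]: ω = 1805.5444×90/81 = 2006.1605 rpm, dir flips to −; running = −2006.1605
Stage 6 [26T→26T]: ω = 2006.1605×26/26 = 2006.1605 rpm, dir flips to +; running = +2006.1605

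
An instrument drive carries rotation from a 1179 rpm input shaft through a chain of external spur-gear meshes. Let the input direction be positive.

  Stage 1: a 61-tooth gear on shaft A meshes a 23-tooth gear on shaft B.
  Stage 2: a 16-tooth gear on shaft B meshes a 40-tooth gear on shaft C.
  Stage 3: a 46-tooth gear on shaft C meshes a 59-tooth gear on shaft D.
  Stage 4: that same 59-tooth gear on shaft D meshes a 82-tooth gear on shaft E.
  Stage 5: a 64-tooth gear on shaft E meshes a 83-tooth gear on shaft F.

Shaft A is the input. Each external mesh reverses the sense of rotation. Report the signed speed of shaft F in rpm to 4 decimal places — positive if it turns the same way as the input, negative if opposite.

-541.0304 rpm (opposite to input, |ω| = 541.0304 rpm)

Stage 1 [61T→23T]: ω = 1179.0000×61/23 = 3126.9130 rpm, dir flips to −; running = −3126.9130
Stage 2 [16T→40T]: ω = 3126.9130×16/40 = 1250.7652 rpm, dir flips to +; running = +1250.7652
Stage 3 [46T→59T]: ω = 1250.7652×46/59 = 975.1729 rpm, dir flips to −; running = −975.1729
Stage 4 [59T→82T]: ω = 975.1729×59/82 = 701.6488 rpm, dir flips to +; running = +701.6488
Stage 5 [64T→83T]: ω = 701.6488×64/83 = 541.0304 rpm, dir flips to −; running = −541.0304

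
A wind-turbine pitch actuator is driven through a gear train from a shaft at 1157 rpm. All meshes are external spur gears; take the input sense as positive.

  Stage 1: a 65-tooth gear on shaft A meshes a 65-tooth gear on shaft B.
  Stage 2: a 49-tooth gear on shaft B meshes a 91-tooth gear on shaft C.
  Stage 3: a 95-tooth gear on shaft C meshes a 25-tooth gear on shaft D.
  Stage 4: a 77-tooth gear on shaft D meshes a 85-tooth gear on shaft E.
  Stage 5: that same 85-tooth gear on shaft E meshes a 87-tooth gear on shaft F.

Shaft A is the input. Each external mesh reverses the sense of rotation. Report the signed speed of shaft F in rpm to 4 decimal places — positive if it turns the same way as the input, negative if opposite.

Stage 1 [65T→65T]: ω = 1157.0000×65/65 = 1157.0000 rpm, dir flips to −; running = −1157.0000
Stage 2 [49T→91T]: ω = 1157.0000×49/91 = 623.0000 rpm, dir flips to +; running = +623.0000
Stage 3 [95T→25T]: ω = 623.0000×95/25 = 2367.4000 rpm, dir flips to −; running = −2367.4000
Stage 4 [77T→85T]: ω = 2367.4000×77/85 = 2144.5859 rpm, dir flips to +; running = +2144.5859
Stage 5 [85T→87T]: ω = 2144.5859×85/87 = 2095.2851 rpm, dir flips to −; running = −2095.2851

-2095.2851 rpm (opposite to input, |ω| = 2095.2851 rpm)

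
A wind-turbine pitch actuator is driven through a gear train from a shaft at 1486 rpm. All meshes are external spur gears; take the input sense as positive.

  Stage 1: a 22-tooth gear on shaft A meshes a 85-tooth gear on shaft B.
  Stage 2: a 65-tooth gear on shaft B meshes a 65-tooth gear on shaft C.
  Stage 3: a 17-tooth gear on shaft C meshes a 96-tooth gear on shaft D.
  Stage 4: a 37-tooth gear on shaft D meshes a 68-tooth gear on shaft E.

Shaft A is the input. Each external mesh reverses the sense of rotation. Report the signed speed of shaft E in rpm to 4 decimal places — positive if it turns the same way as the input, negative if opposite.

+37.0589 rpm (same as input, |ω| = 37.0589 rpm)

Stage 1 [22T→85T]: ω = 1486.0000×22/85 = 384.6118 rpm, dir flips to −; running = −384.6118
Stage 2 [65T→65T]: ω = 384.6118×65/65 = 384.6118 rpm, dir flips to +; running = +384.6118
Stage 3 [17T→96T]: ω = 384.6118×17/96 = 68.1083 rpm, dir flips to −; running = −68.1083
Stage 4 [37T→68T]: ω = 68.1083×37/68 = 37.0589 rpm, dir flips to +; running = +37.0589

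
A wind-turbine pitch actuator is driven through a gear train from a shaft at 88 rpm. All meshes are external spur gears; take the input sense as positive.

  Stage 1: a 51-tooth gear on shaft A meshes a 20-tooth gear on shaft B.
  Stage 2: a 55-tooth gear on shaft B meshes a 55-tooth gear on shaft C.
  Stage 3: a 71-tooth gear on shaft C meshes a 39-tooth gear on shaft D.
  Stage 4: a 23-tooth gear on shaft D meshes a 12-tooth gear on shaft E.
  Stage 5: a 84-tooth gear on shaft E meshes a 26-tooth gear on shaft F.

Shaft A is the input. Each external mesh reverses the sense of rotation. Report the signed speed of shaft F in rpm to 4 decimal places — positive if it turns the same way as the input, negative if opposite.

-2529.7006 rpm (opposite to input, |ω| = 2529.7006 rpm)

Stage 1 [51T→20T]: ω = 88.0000×51/20 = 224.4000 rpm, dir flips to −; running = −224.4000
Stage 2 [55T→55T]: ω = 224.4000×55/55 = 224.4000 rpm, dir flips to +; running = +224.4000
Stage 3 [71T→39T]: ω = 224.4000×71/39 = 408.5231 rpm, dir flips to −; running = −408.5231
Stage 4 [23T→12T]: ω = 408.5231×23/12 = 783.0026 rpm, dir flips to +; running = +783.0026
Stage 5 [84T→26T]: ω = 783.0026×84/26 = 2529.7006 rpm, dir flips to −; running = −2529.7006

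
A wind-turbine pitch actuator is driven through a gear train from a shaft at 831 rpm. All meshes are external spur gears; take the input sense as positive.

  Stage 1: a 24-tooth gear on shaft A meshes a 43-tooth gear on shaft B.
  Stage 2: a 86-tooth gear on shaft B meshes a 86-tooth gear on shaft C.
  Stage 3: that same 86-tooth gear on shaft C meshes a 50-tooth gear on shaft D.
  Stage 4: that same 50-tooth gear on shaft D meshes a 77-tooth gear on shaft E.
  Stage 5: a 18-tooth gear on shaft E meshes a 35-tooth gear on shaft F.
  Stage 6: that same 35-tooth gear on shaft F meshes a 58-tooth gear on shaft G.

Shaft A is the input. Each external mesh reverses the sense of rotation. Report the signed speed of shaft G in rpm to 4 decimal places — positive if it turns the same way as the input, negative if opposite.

Stage 1 [24T→43T]: ω = 831.0000×24/43 = 463.8140 rpm, dir flips to −; running = −463.8140
Stage 2 [86T→86T]: ω = 463.8140×86/86 = 463.8140 rpm, dir flips to +; running = +463.8140
Stage 3 [86T→50T]: ω = 463.8140×86/50 = 797.7600 rpm, dir flips to −; running = −797.7600
Stage 4 [50T→77T]: ω = 797.7600×50/77 = 518.0260 rpm, dir flips to +; running = +518.0260
Stage 5 [18T→35T]: ω = 518.0260×18/35 = 266.4134 rpm, dir flips to −; running = −266.4134
Stage 6 [35T→58T]: ω = 266.4134×35/58 = 160.7667 rpm, dir flips to +; running = +160.7667

+160.7667 rpm (same as input, |ω| = 160.7667 rpm)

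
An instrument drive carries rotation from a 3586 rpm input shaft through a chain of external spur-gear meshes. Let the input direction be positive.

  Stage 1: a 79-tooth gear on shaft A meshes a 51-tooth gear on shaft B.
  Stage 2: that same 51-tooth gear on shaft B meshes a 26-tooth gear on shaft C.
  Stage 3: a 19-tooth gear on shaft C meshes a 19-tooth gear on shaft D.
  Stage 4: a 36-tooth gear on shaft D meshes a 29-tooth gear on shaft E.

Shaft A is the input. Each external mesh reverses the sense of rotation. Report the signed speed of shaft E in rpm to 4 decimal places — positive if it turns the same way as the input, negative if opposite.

+13525.9735 rpm (same as input, |ω| = 13525.9735 rpm)

Stage 1 [79T→51T]: ω = 3586.0000×79/51 = 5554.7843 rpm, dir flips to −; running = −5554.7843
Stage 2 [51T→26T]: ω = 5554.7843×51/26 = 10895.9231 rpm, dir flips to +; running = +10895.9231
Stage 3 [19T→19T]: ω = 10895.9231×19/19 = 10895.9231 rpm, dir flips to −; running = −10895.9231
Stage 4 [36T→29T]: ω = 10895.9231×36/29 = 13525.9735 rpm, dir flips to +; running = +13525.9735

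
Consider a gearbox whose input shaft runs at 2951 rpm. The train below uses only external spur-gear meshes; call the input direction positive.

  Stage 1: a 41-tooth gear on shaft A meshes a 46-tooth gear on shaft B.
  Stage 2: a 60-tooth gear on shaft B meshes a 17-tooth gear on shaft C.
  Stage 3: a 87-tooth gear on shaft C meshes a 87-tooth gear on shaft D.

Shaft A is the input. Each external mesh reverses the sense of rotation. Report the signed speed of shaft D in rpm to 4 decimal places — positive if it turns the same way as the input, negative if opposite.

Stage 1 [41T→46T]: ω = 2951.0000×41/46 = 2630.2391 rpm, dir flips to −; running = −2630.2391
Stage 2 [60T→17T]: ω = 2630.2391×60/17 = 9283.1969 rpm, dir flips to +; running = +9283.1969
Stage 3 [87T→87T]: ω = 9283.1969×87/87 = 9283.1969 rpm, dir flips to −; running = −9283.1969

-9283.1969 rpm (opposite to input, |ω| = 9283.1969 rpm)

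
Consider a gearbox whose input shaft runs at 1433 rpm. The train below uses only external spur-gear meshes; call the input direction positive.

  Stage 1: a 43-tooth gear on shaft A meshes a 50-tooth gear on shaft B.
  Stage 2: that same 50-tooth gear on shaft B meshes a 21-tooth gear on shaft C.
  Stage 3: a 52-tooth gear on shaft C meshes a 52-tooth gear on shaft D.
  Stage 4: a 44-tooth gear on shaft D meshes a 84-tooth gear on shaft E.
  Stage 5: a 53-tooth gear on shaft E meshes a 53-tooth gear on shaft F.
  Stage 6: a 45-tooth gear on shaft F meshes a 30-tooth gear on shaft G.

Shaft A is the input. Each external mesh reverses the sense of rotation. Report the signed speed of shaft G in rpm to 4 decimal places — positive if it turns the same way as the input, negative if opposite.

+2305.4728 rpm (same as input, |ω| = 2305.4728 rpm)

Stage 1 [43T→50T]: ω = 1433.0000×43/50 = 1232.3800 rpm, dir flips to −; running = −1232.3800
Stage 2 [50T→21T]: ω = 1232.3800×50/21 = 2934.2381 rpm, dir flips to +; running = +2934.2381
Stage 3 [52T→52T]: ω = 2934.2381×52/52 = 2934.2381 rpm, dir flips to −; running = −2934.2381
Stage 4 [44T→84T]: ω = 2934.2381×44/84 = 1536.9819 rpm, dir flips to +; running = +1536.9819
Stage 5 [53T→53T]: ω = 1536.9819×53/53 = 1536.9819 rpm, dir flips to −; running = −1536.9819
Stage 6 [45T→30T]: ω = 1536.9819×45/30 = 2305.4728 rpm, dir flips to +; running = +2305.4728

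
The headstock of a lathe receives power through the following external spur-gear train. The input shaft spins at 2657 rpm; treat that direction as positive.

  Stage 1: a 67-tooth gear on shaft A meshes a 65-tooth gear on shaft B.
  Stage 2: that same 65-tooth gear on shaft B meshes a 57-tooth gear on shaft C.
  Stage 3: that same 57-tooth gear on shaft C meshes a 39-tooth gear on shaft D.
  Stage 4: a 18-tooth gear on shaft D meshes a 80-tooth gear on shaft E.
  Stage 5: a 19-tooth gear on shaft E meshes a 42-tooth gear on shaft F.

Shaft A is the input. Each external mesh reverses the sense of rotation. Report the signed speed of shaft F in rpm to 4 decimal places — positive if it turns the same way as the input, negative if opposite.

Stage 1 [67T→65T]: ω = 2657.0000×67/65 = 2738.7538 rpm, dir flips to −; running = −2738.7538
Stage 2 [65T→57T]: ω = 2738.7538×65/57 = 3123.1404 rpm, dir flips to +; running = +3123.1404
Stage 3 [57T→39T]: ω = 3123.1404×57/39 = 4564.5897 rpm, dir flips to −; running = −4564.5897
Stage 4 [18T→80T]: ω = 4564.5897×18/80 = 1027.0327 rpm, dir flips to +; running = +1027.0327
Stage 5 [19T→42T]: ω = 1027.0327×19/42 = 464.6100 rpm, dir flips to −; running = −464.6100

-464.6100 rpm (opposite to input, |ω| = 464.6100 rpm)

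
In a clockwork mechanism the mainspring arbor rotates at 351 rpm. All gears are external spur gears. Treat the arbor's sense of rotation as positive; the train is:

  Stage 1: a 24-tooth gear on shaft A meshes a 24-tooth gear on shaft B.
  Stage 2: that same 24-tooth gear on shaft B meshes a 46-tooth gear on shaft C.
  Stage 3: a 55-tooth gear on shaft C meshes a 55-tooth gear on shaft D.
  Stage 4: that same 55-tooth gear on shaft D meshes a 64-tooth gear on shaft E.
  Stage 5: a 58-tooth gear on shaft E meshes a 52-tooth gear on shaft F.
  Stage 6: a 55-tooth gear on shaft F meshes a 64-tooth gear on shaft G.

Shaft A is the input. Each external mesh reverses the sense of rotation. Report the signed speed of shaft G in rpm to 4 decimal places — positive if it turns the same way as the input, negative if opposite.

Stage 1 [24T→24T]: ω = 351.0000×24/24 = 351.0000 rpm, dir flips to −; running = −351.0000
Stage 2 [24T→46T]: ω = 351.0000×24/46 = 183.1304 rpm, dir flips to +; running = +183.1304
Stage 3 [55T→55T]: ω = 183.1304×55/55 = 183.1304 rpm, dir flips to −; running = −183.1304
Stage 4 [55T→64T]: ω = 183.1304×55/64 = 157.3777 rpm, dir flips to +; running = +157.3777
Stage 5 [58T→52T]: ω = 157.3777×58/52 = 175.5367 rpm, dir flips to −; running = −175.5367
Stage 6 [55T→64T]: ω = 175.5367×55/64 = 150.8518 rpm, dir flips to +; running = +150.8518

+150.8518 rpm (same as input, |ω| = 150.8518 rpm)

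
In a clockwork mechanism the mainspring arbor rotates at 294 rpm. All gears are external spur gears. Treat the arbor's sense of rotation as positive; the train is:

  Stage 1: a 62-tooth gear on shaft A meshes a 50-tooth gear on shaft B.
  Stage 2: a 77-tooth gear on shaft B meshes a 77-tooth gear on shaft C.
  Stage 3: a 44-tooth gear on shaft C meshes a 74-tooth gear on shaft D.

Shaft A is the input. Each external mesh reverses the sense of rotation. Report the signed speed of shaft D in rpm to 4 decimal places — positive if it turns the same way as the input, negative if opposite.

Stage 1 [62T→50T]: ω = 294.0000×62/50 = 364.5600 rpm, dir flips to −; running = −364.5600
Stage 2 [77T→77T]: ω = 364.5600×77/77 = 364.5600 rpm, dir flips to +; running = +364.5600
Stage 3 [44T→74T]: ω = 364.5600×44/74 = 216.7654 rpm, dir flips to −; running = −216.7654

-216.7654 rpm (opposite to input, |ω| = 216.7654 rpm)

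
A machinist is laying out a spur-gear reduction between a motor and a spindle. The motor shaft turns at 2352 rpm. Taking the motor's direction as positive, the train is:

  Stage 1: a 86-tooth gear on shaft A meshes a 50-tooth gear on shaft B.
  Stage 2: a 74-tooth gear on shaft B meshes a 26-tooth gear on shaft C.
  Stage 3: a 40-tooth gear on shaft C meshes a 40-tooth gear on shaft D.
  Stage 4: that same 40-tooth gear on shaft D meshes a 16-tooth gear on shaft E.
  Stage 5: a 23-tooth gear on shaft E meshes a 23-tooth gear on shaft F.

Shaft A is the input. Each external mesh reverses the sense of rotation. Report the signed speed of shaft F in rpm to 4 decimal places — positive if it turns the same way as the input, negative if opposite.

Stage 1 [86T→50T]: ω = 2352.0000×86/50 = 4045.4400 rpm, dir flips to −; running = −4045.4400
Stage 2 [74T→26T]: ω = 4045.4400×74/26 = 11513.9446 rpm, dir flips to +; running = +11513.9446
Stage 3 [40T→40T]: ω = 11513.9446×40/40 = 11513.9446 rpm, dir flips to −; running = −11513.9446
Stage 4 [40T→16T]: ω = 11513.9446×40/16 = 28784.8615 rpm, dir flips to +; running = +28784.8615
Stage 5 [23T→23T]: ω = 28784.8615×23/23 = 28784.8615 rpm, dir flips to −; running = −28784.8615

-28784.8615 rpm (opposite to input, |ω| = 28784.8615 rpm)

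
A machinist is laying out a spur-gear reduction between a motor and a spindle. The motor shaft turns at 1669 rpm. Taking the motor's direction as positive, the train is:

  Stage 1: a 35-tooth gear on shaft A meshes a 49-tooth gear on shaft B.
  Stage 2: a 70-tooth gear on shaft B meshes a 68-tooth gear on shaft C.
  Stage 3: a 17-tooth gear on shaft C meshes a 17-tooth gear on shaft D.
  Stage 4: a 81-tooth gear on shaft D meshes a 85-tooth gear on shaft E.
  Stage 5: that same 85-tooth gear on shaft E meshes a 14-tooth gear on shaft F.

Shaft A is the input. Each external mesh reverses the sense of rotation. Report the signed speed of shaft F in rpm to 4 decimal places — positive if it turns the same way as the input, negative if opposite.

Stage 1 [35T→49T]: ω = 1669.0000×35/49 = 1192.1429 rpm, dir flips to −; running = −1192.1429
Stage 2 [70T→68T]: ω = 1192.1429×70/68 = 1227.2059 rpm, dir flips to +; running = +1227.2059
Stage 3 [17T→17T]: ω = 1227.2059×17/17 = 1227.2059 rpm, dir flips to −; running = −1227.2059
Stage 4 [81T→85T]: ω = 1227.2059×81/85 = 1169.4550 rpm, dir flips to +; running = +1169.4550
Stage 5 [85T→14T]: ω = 1169.4550×85/14 = 7100.2626 rpm, dir flips to −; running = −7100.2626

-7100.2626 rpm (opposite to input, |ω| = 7100.2626 rpm)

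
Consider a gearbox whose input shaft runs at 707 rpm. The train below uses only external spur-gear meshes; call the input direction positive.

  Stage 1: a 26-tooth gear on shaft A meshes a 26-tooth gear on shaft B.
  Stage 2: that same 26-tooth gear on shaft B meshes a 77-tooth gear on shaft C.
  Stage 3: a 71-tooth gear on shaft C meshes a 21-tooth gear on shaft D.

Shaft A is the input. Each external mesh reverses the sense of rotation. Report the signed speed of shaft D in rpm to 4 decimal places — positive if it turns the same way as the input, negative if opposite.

Stage 1 [26T→26T]: ω = 707.0000×26/26 = 707.0000 rpm, dir flips to −; running = −707.0000
Stage 2 [26T→77T]: ω = 707.0000×26/77 = 238.7273 rpm, dir flips to +; running = +238.7273
Stage 3 [71T→21T]: ω = 238.7273×71/21 = 807.1255 rpm, dir flips to −; running = −807.1255

-807.1255 rpm (opposite to input, |ω| = 807.1255 rpm)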